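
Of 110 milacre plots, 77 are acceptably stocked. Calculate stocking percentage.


Formula: Stocking % = stocked plots / total plots * 100
Stocking = 77 / 110 * 100
Stocking = 0.7 * 100 = 70.0%

70.0


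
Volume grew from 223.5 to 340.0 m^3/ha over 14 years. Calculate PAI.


Formula: PAI = (V_T2 - V_T1) / (T2 - T1)
Volume increment = 340.0 - 223.5 = 116.5 m^3/ha
PAI = 116.5 / 14 = 8.32 m^3/ha/year

8.32


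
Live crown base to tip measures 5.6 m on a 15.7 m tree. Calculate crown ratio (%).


Formula: Crown Ratio = (Crown Length / Total Height) * 100
CR = (5.6 m / 15.7 m) * 100
CR = 0.3567 * 100 = 35.7%

35.7


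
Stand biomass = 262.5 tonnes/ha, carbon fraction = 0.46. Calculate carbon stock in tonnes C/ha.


Formula: Carbon Stock = Biomass * Carbon Fraction
C = 262.5 t/ha * 0.46
C = 120.8 t C/ha

120.8


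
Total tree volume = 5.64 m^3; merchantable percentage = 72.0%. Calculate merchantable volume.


Formula: MV = V_total * (merchantable_pct / 100)
Merchantable fraction = 72.0% / 100 = 0.72
MV = 5.64 m^3 * 0.72 = 4.061 m^3

4.061


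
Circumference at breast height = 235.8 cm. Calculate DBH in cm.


Formula: DBH = C / pi
DBH = 235.8 / pi
pi = 3.14159...
DBH = 75.1 cm

75.1


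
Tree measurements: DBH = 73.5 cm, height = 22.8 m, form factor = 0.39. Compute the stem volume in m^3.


Formula: V = pi * (DBH/200)^2 * H * ff
Radius = DBH/200 = 73.5/200 = 0.3675 m
Radius^2 = 0.3675^2 = 0.13505625 m^2
V = pi * 0.13505625 * 22.8 * 0.39
V = 3.773 m^3

3.773


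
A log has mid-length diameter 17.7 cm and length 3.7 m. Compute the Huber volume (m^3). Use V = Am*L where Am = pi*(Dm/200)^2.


Huber: V = Am * L,  Am = pi*(Dm/200)^2
Am = pi*(17.7/200)^2 = 0.024606 m^2
V = 0.024606*3.7 = 0.091 m^3

0.091


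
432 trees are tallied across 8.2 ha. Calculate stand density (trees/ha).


Formula: Stand Density = N_trees / Area_ha
Density = 432 trees / 8.2 ha
Density = 53 trees/ha

53


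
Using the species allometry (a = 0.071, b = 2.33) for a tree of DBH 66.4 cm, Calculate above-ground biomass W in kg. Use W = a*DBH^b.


Formula: W = a * DBH^b  (allometric power law)
DBH^b = 66.4^2.33 = 17605.6322
W = 0.071 * 17605.6322 = 1250.0 kg

1250.0


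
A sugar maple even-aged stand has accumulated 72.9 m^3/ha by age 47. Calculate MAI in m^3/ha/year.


Formula: MAI = Total Volume / Stand Age
MAI = 72.9 m^3/ha / 47 years
MAI = 1.55 m^3/ha/year

1.55


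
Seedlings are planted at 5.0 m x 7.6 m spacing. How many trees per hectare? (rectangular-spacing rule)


Formula: TPH = 10000 m^2/ha / (spacing_x * spacing_y)
Area per tree = 5.0 m * 7.6 m = 38.0 m^2
TPH = 10000 / 38.0 = 263 trees/ha

263


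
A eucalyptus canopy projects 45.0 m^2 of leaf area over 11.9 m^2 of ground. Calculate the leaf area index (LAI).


Formula: LAI = total leaf area / ground area  (dimensionless)
LAI = 45.0 m^2 / 11.9 m^2
LAI = 3.78

3.78


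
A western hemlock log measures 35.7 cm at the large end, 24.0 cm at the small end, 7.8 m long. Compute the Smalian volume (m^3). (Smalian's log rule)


Smalian: V = (A1 + A2)/2 * L,  A = pi*(D/200)^2
A1 = pi*(35.7/200)^2 = 0.100098 m^2
A2 = pi*(24.0/200)^2 = 0.045239 m^2
V = (0.100098+0.045239)/2*7.8 = 0.5668 m^3

0.5668


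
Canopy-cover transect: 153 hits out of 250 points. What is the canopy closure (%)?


Formula: Canopy closure = covered points / total points * 100
Closure = 153 / 250 * 100
Closure = 0.612 * 100 = 61.2%

61.2


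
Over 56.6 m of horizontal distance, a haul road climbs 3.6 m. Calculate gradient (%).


Formula: Gradient = rise / run * 100
Gradient = 3.6 / 56.6 * 100 = 6.4%

6.4


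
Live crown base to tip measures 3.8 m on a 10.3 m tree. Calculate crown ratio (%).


Formula: Crown Ratio = (Crown Length / Total Height) * 100
CR = (3.8 m / 10.3 m) * 100
CR = 0.3689 * 100 = 36.9%

36.9


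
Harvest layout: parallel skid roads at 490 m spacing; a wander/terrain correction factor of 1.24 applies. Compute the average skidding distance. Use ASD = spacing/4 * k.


Formula: ASD = (spacing / 4) * correction
Uncorrected distance = spacing / 4 = 490 / 4 = 122.5 m
ASD = 122.5 * 1.24 = 152 m

152


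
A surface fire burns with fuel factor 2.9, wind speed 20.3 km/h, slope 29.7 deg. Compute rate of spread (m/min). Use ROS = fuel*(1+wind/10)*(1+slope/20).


Formula: ROS = fuel * (1 + wind/10) * (1 + slope/20)
Wind factor = 1 + 20.3/10 = 3.03
Slope factor = 1 + 29.7/20 = 2.485
ROS = 2.9 * 3.03 * 2.485 = 21.84 m/min

21.84


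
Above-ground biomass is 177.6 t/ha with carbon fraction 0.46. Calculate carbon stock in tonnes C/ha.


Formula: Carbon Stock = Biomass * Carbon Fraction
C = 177.6 t/ha * 0.46
C = 81.7 t C/ha

81.7


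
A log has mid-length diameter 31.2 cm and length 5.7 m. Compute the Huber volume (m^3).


Huber: V = Am * L,  Am = pi*(Dm/200)^2
Am = pi*(31.2/200)^2 = 0.076454 m^2
V = 0.076454*5.7 = 0.4358 m^3

0.4358


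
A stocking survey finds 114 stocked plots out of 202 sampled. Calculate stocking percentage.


Formula: Stocking % = stocked plots / total plots * 100
Stocking = 114 / 202 * 100
Stocking = 0.5644 * 100 = 56.4%

56.4


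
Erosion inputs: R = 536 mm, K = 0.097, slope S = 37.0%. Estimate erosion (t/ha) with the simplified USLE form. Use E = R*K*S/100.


Formula: E = R * K * S / 100  (simplified USLE)
R * K = 536 * 0.097 = 51.992
E = 51.992 * 37.0 / 100 = 19.24 t/ha

19.24


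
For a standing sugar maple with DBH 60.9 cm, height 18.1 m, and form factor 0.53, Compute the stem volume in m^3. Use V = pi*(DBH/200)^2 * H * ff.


Formula: V = pi * (DBH/200)^2 * H * ff
Radius = DBH/200 = 60.9/200 = 0.3045 m
Radius^2 = 0.3045^2 = 0.09272025 m^2
V = pi * 0.09272025 * 18.1 * 0.53
V = 2.794 m^3

2.794


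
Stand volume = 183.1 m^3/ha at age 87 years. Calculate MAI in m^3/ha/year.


Formula: MAI = Total Volume / Stand Age
MAI = 183.1 m^3/ha / 87 years
MAI = 2.1 m^3/ha/year

2.1


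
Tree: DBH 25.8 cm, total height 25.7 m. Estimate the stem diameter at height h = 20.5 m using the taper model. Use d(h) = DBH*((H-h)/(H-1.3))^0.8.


Taper: d(h) = DBH * ((H - h) / (H - 1.3))^0.8
Numerator = H - h = 25.7 - 20.5 = 5.2 m
Denominator = H - 1.3 = 25.7 - 1.3 = 24.4 m
Ratio = 5.2 / 24.4 = 0.21311
d = 25.8 * 0.21311^0.8 = 7.5 cm

7.5


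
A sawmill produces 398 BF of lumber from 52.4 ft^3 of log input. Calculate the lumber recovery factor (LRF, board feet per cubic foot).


Formula: LRF = Lumber Output (BF) / Log Input (ft^3)
LRF = 398 BF / 52.4 ft^3
LRF = 7.6 BF/ft^3

7.6


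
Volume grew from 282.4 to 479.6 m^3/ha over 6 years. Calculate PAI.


Formula: PAI = (V_T2 - V_T1) / (T2 - T1)
Volume increment = 479.6 - 282.4 = 197.2 m^3/ha
PAI = 197.2 / 6 = 32.87 m^3/ha/year

32.87


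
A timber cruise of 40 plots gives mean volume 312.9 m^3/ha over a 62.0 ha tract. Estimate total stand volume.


Formula: Total Volume = Mean Volume per ha * Total Area
Total Volume = 312.9 m^3/ha * 62.0 ha
Total Volume = 19400 m^3

19400


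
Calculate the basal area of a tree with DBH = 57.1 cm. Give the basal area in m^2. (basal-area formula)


Formula: BA = pi * (DBH/2)^2 / 10000  (cm^2 to m^2)
Radius = DBH/2 = 57.1/2 = 28.55 cm
BA = pi * 28.55^2 / 10000
   = 2560.72 cm^2 / 10000
   = 0.2561 m^2

0.2561


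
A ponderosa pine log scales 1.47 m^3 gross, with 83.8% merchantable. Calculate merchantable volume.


Formula: MV = V_total * (merchantable_pct / 100)
Merchantable fraction = 83.8% / 100 = 0.838
MV = 1.47 m^3 * 0.838 = 1.232 m^3

1.232


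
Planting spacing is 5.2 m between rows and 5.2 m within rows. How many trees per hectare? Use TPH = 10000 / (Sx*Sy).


Formula: TPH = 10000 m^2/ha / (spacing_x * spacing_y)
Area per tree = 5.2 m * 5.2 m = 27.04 m^2
TPH = 10000 / 27.04 = 370 trees/ha

370


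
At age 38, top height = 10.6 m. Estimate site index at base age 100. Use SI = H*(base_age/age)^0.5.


Formula: SI = H_dom * (base_age / age)^0.5
Age ratio = 100 / 38 = 2.63158
sqrt(age_ratio) = 1.62221
SI = 10.6 * 1.62221 = 17.2 m

17.2


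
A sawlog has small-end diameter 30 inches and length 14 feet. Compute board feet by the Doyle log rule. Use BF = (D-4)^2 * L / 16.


Doyle: BF = (D - 4)^2 * L / 16
Adjusted diameter = 30 - 4 = 26 in
(D-4)^2 = 26^2 = 676
BF = 676 * 14 / 16 = 592 BF

592


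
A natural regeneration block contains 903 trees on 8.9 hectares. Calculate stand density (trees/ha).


Formula: Stand Density = N_trees / Area_ha
Density = 903 trees / 8.9 ha
Density = 101 trees/ha

101


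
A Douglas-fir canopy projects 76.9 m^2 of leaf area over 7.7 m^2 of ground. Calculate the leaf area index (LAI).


Formula: LAI = total leaf area / ground area  (dimensionless)
LAI = 76.9 m^2 / 7.7 m^2
LAI = 9.99

9.99


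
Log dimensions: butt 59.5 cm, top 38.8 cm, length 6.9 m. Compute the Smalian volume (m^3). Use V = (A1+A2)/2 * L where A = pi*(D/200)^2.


Smalian: V = (A1 + A2)/2 * L,  A = pi*(D/200)^2
A1 = pi*(59.5/200)^2 = 0.278051 m^2
A2 = pi*(38.8/200)^2 = 0.118237 m^2
V = (0.278051+0.118237)/2*6.9 = 1.3672 m^3

1.3672


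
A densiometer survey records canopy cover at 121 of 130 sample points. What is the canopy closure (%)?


Formula: Canopy closure = covered points / total points * 100
Closure = 121 / 130 * 100
Closure = 0.9308 * 100 = 93.1%

93.1


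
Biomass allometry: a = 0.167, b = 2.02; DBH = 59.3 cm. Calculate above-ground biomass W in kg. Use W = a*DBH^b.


Formula: W = a * DBH^b  (allometric power law)
DBH^b = 59.3^2.02 = 3815.6671
W = 0.167 * 3815.6671 = 637.2 kg

637.2


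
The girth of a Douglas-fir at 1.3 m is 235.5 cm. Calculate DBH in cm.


Formula: DBH = C / pi
DBH = 235.5 / pi
pi = 3.14159...
DBH = 75.0 cm

75.0


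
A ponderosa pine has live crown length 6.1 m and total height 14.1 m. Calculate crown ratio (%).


Formula: Crown Ratio = (Crown Length / Total Height) * 100
CR = (6.1 m / 14.1 m) * 100
CR = 0.4326 * 100 = 43.3%

43.3


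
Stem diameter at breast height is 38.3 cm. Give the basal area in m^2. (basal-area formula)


Formula: BA = pi * (DBH/2)^2 / 10000  (cm^2 to m^2)
Radius = DBH/2 = 38.3/2 = 19.15 cm
BA = pi * 19.15^2 / 10000
   = 1152.0927 cm^2 / 10000
   = 0.1152 m^2

0.1152


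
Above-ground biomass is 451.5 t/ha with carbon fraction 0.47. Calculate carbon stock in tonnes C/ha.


Formula: Carbon Stock = Biomass * Carbon Fraction
C = 451.5 t/ha * 0.47
C = 212.2 t C/ha

212.2


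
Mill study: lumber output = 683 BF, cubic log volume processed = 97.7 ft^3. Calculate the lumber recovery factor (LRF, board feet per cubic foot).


Formula: LRF = Lumber Output (BF) / Log Input (ft^3)
LRF = 683 BF / 97.7 ft^3
LRF = 6.99 BF/ft^3

6.99


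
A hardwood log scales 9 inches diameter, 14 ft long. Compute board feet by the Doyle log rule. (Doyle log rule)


Doyle: BF = (D - 4)^2 * L / 16
Adjusted diameter = 9 - 4 = 5 in
(D-4)^2 = 5^2 = 25
BF = 25 * 14 / 16 = 22 BF

22


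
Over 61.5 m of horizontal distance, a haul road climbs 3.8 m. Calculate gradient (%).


Formula: Gradient = rise / run * 100
Gradient = 3.8 / 61.5 * 100 = 6.2%

6.2


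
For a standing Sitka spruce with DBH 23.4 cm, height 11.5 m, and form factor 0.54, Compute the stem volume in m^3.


Formula: V = pi * (DBH/200)^2 * H * ff
Radius = DBH/200 = 23.4/200 = 0.117 m
Radius^2 = 0.117^2 = 0.013689 m^2
V = pi * 0.013689 * 11.5 * 0.54
V = 0.267 m^3

0.267


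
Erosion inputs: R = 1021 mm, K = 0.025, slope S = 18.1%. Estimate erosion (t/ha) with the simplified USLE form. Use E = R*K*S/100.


Formula: E = R * K * S / 100  (simplified USLE)
R * K = 1021 * 0.025 = 25.525
E = 25.525 * 18.1 / 100 = 4.62 t/ha

4.62


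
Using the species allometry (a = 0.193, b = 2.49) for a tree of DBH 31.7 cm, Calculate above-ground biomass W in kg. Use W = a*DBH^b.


Formula: W = a * DBH^b  (allometric power law)
DBH^b = 31.7^2.49 = 5465.5965
W = 0.193 * 5465.5965 = 1054.9 kg

1054.9


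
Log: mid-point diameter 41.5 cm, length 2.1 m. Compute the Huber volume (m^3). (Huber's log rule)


Huber: V = Am * L,  Am = pi*(Dm/200)^2
Am = pi*(41.5/200)^2 = 0.135265 m^2
V = 0.135265*2.1 = 0.2841 m^3

0.2841


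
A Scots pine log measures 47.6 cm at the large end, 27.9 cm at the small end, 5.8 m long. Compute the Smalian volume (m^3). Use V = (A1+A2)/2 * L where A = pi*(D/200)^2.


Smalian: V = (A1 + A2)/2 * L,  A = pi*(D/200)^2
A1 = pi*(47.6/200)^2 = 0.177952 m^2
A2 = pi*(27.9/200)^2 = 0.061136 m^2
V = (0.177952+0.061136)/2*5.8 = 0.6934 m^3

0.6934


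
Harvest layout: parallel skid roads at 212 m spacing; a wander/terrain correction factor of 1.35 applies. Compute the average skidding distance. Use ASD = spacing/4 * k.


Formula: ASD = (spacing / 4) * correction
Uncorrected distance = spacing / 4 = 212 / 4 = 53 m
ASD = 53 * 1.35 = 72 m

72


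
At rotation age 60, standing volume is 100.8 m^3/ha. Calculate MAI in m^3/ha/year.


Formula: MAI = Total Volume / Stand Age
MAI = 100.8 m^3/ha / 60 years
MAI = 1.68 m^3/ha/year

1.68


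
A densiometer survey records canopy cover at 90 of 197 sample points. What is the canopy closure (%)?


Formula: Canopy closure = covered points / total points * 100
Closure = 90 / 197 * 100
Closure = 0.4569 * 100 = 45.7%

45.7


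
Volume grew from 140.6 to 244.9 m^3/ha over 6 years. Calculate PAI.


Formula: PAI = (V_T2 - V_T1) / (T2 - T1)
Volume increment = 244.9 - 140.6 = 104.3 m^3/ha
PAI = 104.3 / 6 = 17.38 m^3/ha/year

17.38


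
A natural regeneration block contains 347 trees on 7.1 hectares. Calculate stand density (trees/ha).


Formula: Stand Density = N_trees / Area_ha
Density = 347 trees / 7.1 ha
Density = 49 trees/ha

49


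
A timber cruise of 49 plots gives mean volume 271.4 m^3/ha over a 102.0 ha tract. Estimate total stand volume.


Formula: Total Volume = Mean Volume per ha * Total Area
Total Volume = 271.4 m^3/ha * 102.0 ha
Total Volume = 27683 m^3

27683


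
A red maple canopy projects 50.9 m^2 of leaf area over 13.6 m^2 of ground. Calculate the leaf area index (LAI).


Formula: LAI = total leaf area / ground area  (dimensionless)
LAI = 50.9 m^2 / 13.6 m^2
LAI = 3.74

3.74


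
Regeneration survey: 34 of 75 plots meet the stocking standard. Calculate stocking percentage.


Formula: Stocking % = stocked plots / total plots * 100
Stocking = 34 / 75 * 100
Stocking = 0.4533 * 100 = 45.3%

45.3


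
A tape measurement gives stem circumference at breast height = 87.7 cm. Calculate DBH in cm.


Formula: DBH = C / pi
DBH = 87.7 / pi
pi = 3.14159...
DBH = 27.9 cm

27.9


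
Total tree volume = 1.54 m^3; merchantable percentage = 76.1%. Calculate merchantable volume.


Formula: MV = V_total * (merchantable_pct / 100)
Merchantable fraction = 76.1% / 100 = 0.761
MV = 1.54 m^3 * 0.761 = 1.172 m^3

1.172


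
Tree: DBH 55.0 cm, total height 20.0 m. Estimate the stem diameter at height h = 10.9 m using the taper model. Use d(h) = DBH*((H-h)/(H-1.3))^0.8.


Taper: d(h) = DBH * ((H - h) / (H - 1.3))^0.8
Numerator = H - h = 20.0 - 10.9 = 9.1 m
Denominator = H - 1.3 = 20.0 - 1.3 = 18.7 m
Ratio = 9.1 / 18.7 = 0.48663
d = 55.0 * 0.48663^0.8 = 30.9 cm

30.9


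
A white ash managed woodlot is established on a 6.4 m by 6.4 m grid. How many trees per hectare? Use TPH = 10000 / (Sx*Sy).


Formula: TPH = 10000 m^2/ha / (spacing_x * spacing_y)
Area per tree = 6.4 m * 6.4 m = 40.96 m^2
TPH = 10000 / 40.96 = 244 trees/ha

244


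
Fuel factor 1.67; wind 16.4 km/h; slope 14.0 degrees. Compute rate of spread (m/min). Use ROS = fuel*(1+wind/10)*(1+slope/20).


Formula: ROS = fuel * (1 + wind/10) * (1 + slope/20)
Wind factor = 1 + 16.4/10 = 2.64
Slope factor = 1 + 14.0/20 = 1.7
ROS = 1.67 * 2.64 * 1.7 = 7.49 m/min

7.49


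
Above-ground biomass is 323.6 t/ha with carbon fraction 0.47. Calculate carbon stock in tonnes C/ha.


Formula: Carbon Stock = Biomass * Carbon Fraction
C = 323.6 t/ha * 0.47
C = 152.1 t C/ha

152.1


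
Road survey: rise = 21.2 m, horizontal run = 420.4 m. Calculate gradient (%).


Formula: Gradient = rise / run * 100
Gradient = 21.2 / 420.4 * 100 = 5.0%

5.0


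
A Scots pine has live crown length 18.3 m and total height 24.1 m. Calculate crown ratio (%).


Formula: Crown Ratio = (Crown Length / Total Height) * 100
CR = (18.3 m / 24.1 m) * 100
CR = 0.7593 * 100 = 75.9%

75.9


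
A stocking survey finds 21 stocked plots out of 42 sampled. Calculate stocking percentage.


Formula: Stocking % = stocked plots / total plots * 100
Stocking = 21 / 42 * 100
Stocking = 0.5 * 100 = 50.0%

50.0


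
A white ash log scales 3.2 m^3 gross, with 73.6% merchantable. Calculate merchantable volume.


Formula: MV = V_total * (merchantable_pct / 100)
Merchantable fraction = 73.6% / 100 = 0.736
MV = 3.2 m^3 * 0.736 = 2.355 m^3

2.355


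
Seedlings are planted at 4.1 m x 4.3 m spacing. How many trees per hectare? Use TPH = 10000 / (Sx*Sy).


Formula: TPH = 10000 m^2/ha / (spacing_x * spacing_y)
Area per tree = 4.1 m * 4.3 m = 17.63 m^2
TPH = 10000 / 17.63 = 567 trees/ha

567


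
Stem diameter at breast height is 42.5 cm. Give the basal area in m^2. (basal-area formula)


Formula: BA = pi * (DBH/2)^2 / 10000  (cm^2 to m^2)
Radius = DBH/2 = 42.5/2 = 21.25 cm
BA = pi * 21.25^2 / 10000
   = 1418.6254 cm^2 / 10000
   = 0.1419 m^2

0.1419


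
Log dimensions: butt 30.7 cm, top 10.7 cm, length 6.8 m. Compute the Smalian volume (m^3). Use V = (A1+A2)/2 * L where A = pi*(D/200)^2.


Smalian: V = (A1 + A2)/2 * L,  A = pi*(D/200)^2
A1 = pi*(30.7/200)^2 = 0.074023 m^2
A2 = pi*(10.7/200)^2 = 0.008992 m^2
V = (0.074023+0.008992)/2*6.8 = 0.2823 m^3

0.2823


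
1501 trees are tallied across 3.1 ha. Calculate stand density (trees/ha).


Formula: Stand Density = N_trees / Area_ha
Density = 1501 trees / 3.1 ha
Density = 484 trees/ha

484


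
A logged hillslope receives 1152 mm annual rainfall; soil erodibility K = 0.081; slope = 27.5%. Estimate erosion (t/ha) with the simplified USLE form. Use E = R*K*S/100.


Formula: E = R * K * S / 100  (simplified USLE)
R * K = 1152 * 0.081 = 93.312
E = 93.312 * 27.5 / 100 = 25.66 t/ha

25.66


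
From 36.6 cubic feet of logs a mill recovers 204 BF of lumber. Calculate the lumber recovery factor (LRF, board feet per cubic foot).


Formula: LRF = Lumber Output (BF) / Log Input (ft^3)
LRF = 204 BF / 36.6 ft^3
LRF = 5.57 BF/ft^3

5.57


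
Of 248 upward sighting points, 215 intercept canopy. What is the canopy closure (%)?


Formula: Canopy closure = covered points / total points * 100
Closure = 215 / 248 * 100
Closure = 0.8669 * 100 = 86.7%

86.7


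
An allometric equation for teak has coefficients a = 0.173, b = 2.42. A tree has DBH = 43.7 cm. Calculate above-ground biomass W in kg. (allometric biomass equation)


Formula: W = a * DBH^b  (allometric power law)
DBH^b = 43.7^2.42 = 9331.7926
W = 0.173 * 9331.7926 = 1614.4 kg

1614.4


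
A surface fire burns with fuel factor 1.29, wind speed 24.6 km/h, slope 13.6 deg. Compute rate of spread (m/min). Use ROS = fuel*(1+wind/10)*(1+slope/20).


Formula: ROS = fuel * (1 + wind/10) * (1 + slope/20)
Wind factor = 1 + 24.6/10 = 3.46
Slope factor = 1 + 13.6/20 = 1.68
ROS = 1.29 * 3.46 * 1.68 = 7.5 m/min

7.5


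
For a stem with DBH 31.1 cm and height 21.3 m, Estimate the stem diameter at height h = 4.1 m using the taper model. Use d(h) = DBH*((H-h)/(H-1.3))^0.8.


Taper: d(h) = DBH * ((H - h) / (H - 1.3))^0.8
Numerator = H - h = 21.3 - 4.1 = 17.2 m
Denominator = H - 1.3 = 21.3 - 1.3 = 20.0 m
Ratio = 17.2 / 20.0 = 0.86
d = 31.1 * 0.86^0.8 = 27.6 cm

27.6


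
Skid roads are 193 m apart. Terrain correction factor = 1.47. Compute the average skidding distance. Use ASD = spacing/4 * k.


Formula: ASD = (spacing / 4) * correction
Uncorrected distance = spacing / 4 = 193 / 4 = 48.25 m
ASD = 48.25 * 1.47 = 71 m

71


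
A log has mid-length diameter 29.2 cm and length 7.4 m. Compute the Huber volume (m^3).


Huber: V = Am * L,  Am = pi*(Dm/200)^2
Am = pi*(29.2/200)^2 = 0.066966 m^2
V = 0.066966*7.4 = 0.4955 m^3

0.4955


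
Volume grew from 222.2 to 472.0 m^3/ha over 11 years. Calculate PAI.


Formula: PAI = (V_T2 - V_T1) / (T2 - T1)
Volume increment = 472.0 - 222.2 = 249.8 m^3/ha
PAI = 249.8 / 11 = 22.71 m^3/ha/year

22.71


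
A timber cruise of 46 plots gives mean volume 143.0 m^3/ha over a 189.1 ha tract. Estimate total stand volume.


Formula: Total Volume = Mean Volume per ha * Total Area
Total Volume = 143.0 m^3/ha * 189.1 ha
Total Volume = 27041 m^3

27041


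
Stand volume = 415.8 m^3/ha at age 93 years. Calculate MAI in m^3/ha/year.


Formula: MAI = Total Volume / Stand Age
MAI = 415.8 m^3/ha / 93 years
MAI = 4.47 m^3/ha/year

4.47


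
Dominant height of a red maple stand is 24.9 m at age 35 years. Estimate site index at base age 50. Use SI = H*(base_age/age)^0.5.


Formula: SI = H_dom * (base_age / age)^0.5
Age ratio = 50 / 35 = 1.42857
sqrt(age_ratio) = 1.19523
SI = 24.9 * 1.19523 = 29.8 m

29.8


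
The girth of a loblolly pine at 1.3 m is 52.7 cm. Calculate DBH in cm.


Formula: DBH = C / pi
DBH = 52.7 / pi
pi = 3.14159...
DBH = 16.8 cm

16.8


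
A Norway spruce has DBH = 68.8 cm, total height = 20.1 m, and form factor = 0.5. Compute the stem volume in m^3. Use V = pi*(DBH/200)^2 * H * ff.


Formula: V = pi * (DBH/200)^2 * H * ff
Radius = DBH/200 = 68.8/200 = 0.344 m
Radius^2 = 0.344^2 = 0.118336 m^2
V = pi * 0.118336 * 20.1 * 0.5
V = 3.736 m^3

3.736


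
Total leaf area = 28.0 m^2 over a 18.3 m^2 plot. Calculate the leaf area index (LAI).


Formula: LAI = total leaf area / ground area  (dimensionless)
LAI = 28.0 m^2 / 18.3 m^2
LAI = 1.53

1.53


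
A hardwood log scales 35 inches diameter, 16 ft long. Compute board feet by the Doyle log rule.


Doyle: BF = (D - 4)^2 * L / 16
Adjusted diameter = 35 - 4 = 31 in
(D-4)^2 = 31^2 = 961
BF = 961 * 16 / 16 = 961 BF

961


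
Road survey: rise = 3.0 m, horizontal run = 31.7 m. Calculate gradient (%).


Formula: Gradient = rise / run * 100
Gradient = 3.0 / 31.7 * 100 = 9.5%

9.5


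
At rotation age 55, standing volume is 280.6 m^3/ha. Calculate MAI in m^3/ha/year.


Formula: MAI = Total Volume / Stand Age
MAI = 280.6 m^3/ha / 55 years
MAI = 5.1 m^3/ha/year

5.1


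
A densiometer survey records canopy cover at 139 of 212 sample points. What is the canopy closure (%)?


Formula: Canopy closure = covered points / total points * 100
Closure = 139 / 212 * 100
Closure = 0.6557 * 100 = 65.6%

65.6


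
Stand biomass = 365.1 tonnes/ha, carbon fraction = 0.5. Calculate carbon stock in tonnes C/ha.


Formula: Carbon Stock = Biomass * Carbon Fraction
C = 365.1 t/ha * 0.5
C = 182.6 t C/ha

182.6


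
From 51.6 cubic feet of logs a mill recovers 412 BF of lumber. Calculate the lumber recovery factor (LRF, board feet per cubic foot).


Formula: LRF = Lumber Output (BF) / Log Input (ft^3)
LRF = 412 BF / 51.6 ft^3
LRF = 7.98 BF/ft^3

7.98


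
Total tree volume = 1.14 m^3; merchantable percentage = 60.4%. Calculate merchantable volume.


Formula: MV = V_total * (merchantable_pct / 100)
Merchantable fraction = 60.4% / 100 = 0.604
MV = 1.14 m^3 * 0.604 = 0.689 m^3

0.689


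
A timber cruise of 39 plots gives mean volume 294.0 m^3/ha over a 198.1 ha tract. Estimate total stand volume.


Formula: Total Volume = Mean Volume per ha * Total Area
Total Volume = 294.0 m^3/ha * 198.1 ha
Total Volume = 58241 m^3

58241


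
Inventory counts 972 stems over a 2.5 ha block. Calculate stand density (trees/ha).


Formula: Stand Density = N_trees / Area_ha
Density = 972 trees / 2.5 ha
Density = 389 trees/ha

389


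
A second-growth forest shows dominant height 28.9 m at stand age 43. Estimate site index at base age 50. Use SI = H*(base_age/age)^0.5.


Formula: SI = H_dom * (base_age / age)^0.5
Age ratio = 50 / 43 = 1.16279
sqrt(age_ratio) = 1.07833
SI = 28.9 * 1.07833 = 31.2 m

31.2


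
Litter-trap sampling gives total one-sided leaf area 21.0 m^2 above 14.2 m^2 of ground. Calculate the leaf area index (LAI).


Formula: LAI = total leaf area / ground area  (dimensionless)
LAI = 21.0 m^2 / 14.2 m^2
LAI = 1.48

1.48


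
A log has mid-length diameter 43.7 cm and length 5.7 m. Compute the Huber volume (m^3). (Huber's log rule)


Huber: V = Am * L,  Am = pi*(Dm/200)^2
Am = pi*(43.7/200)^2 = 0.149987 m^2
V = 0.149987*5.7 = 0.8549 m^3

0.8549


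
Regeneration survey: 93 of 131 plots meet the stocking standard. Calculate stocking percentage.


Formula: Stocking % = stocked plots / total plots * 100
Stocking = 93 / 131 * 100
Stocking = 0.7099 * 100 = 71.0%

71.0


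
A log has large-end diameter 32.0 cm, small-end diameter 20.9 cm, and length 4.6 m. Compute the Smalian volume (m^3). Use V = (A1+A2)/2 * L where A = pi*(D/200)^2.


Smalian: V = (A1 + A2)/2 * L,  A = pi*(D/200)^2
A1 = pi*(32.0/200)^2 = 0.080425 m^2
A2 = pi*(20.9/200)^2 = 0.034307 m^2
V = (0.080425+0.034307)/2*4.6 = 0.2639 m^3

0.2639


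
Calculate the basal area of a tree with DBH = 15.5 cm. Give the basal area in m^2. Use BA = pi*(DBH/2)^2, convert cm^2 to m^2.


Formula: BA = pi * (DBH/2)^2 / 10000  (cm^2 to m^2)
Radius = DBH/2 = 15.5/2 = 7.75 cm
BA = pi * 7.75^2 / 10000
   = 188.6919 cm^2 / 10000
   = 0.0189 m^2

0.0189


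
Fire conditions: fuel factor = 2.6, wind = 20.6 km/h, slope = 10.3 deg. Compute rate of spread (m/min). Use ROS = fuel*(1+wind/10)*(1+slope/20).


Formula: ROS = fuel * (1 + wind/10) * (1 + slope/20)
Wind factor = 1 + 20.6/10 = 3.06
Slope factor = 1 + 10.3/20 = 1.515
ROS = 2.6 * 3.06 * 1.515 = 12.05 m/min

12.05


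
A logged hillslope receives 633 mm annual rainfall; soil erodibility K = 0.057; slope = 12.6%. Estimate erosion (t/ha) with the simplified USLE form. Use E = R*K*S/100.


Formula: E = R * K * S / 100  (simplified USLE)
R * K = 633 * 0.057 = 36.081
E = 36.081 * 12.6 / 100 = 4.55 t/ha

4.55


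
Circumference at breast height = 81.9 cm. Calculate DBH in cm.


Formula: DBH = C / pi
DBH = 81.9 / pi
pi = 3.14159...
DBH = 26.1 cm

26.1


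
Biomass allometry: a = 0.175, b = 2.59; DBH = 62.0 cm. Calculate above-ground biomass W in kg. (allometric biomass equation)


Formula: W = a * DBH^b  (allometric power law)
DBH^b = 62.0^2.59 = 43882.8147
W = 0.175 * 43882.8147 = 7679.5 kg

7679.5


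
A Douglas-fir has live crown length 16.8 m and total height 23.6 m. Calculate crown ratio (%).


Formula: Crown Ratio = (Crown Length / Total Height) * 100
CR = (16.8 m / 23.6 m) * 100
CR = 0.7119 * 100 = 71.2%

71.2


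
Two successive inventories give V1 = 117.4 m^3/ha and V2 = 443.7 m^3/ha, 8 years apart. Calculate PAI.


Formula: PAI = (V_T2 - V_T1) / (T2 - T1)
Volume increment = 443.7 - 117.4 = 326.3 m^3/ha
PAI = 326.3 / 8 = 40.79 m^3/ha/year

40.79


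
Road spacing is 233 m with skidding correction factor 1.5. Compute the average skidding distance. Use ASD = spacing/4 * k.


Formula: ASD = (spacing / 4) * correction
Uncorrected distance = spacing / 4 = 233 / 4 = 58.25 m
ASD = 58.25 * 1.5 = 87 m

87


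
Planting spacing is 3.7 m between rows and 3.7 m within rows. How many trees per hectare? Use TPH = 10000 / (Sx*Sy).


Formula: TPH = 10000 m^2/ha / (spacing_x * spacing_y)
Area per tree = 3.7 m * 3.7 m = 13.69 m^2
TPH = 10000 / 13.69 = 730 trees/ha

730


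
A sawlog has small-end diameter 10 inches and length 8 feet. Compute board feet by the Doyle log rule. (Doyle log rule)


Doyle: BF = (D - 4)^2 * L / 16
Adjusted diameter = 10 - 4 = 6 in
(D-4)^2 = 6^2 = 36
BF = 36 * 8 / 16 = 18 BF

18


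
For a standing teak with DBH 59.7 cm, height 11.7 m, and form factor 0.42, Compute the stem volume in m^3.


Formula: V = pi * (DBH/200)^2 * H * ff
Radius = DBH/200 = 59.7/200 = 0.2985 m
Radius^2 = 0.2985^2 = 0.08910225 m^2
V = pi * 0.08910225 * 11.7 * 0.42
V = 1.376 m^3

1.376


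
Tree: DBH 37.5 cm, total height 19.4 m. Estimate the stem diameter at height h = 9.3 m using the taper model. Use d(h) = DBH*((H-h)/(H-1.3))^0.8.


Taper: d(h) = DBH * ((H - h) / (H - 1.3))^0.8
Numerator = H - h = 19.4 - 9.3 = 10.1 m
Denominator = H - 1.3 = 19.4 - 1.3 = 18.1 m
Ratio = 10.1 / 18.1 = 0.55801
d = 37.5 * 0.55801^0.8 = 23.5 cm

23.5


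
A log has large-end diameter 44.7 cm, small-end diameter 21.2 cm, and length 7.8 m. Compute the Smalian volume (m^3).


Smalian: V = (A1 + A2)/2 * L,  A = pi*(D/200)^2
A1 = pi*(44.7/200)^2 = 0.15693 m^2
A2 = pi*(21.2/200)^2 = 0.035299 m^2
V = (0.15693+0.035299)/2*7.8 = 0.7497 m^3

0.7497


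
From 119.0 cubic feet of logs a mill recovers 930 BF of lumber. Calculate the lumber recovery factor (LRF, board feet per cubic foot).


Formula: LRF = Lumber Output (BF) / Log Input (ft^3)
LRF = 930 BF / 119.0 ft^3
LRF = 7.82 BF/ft^3

7.82


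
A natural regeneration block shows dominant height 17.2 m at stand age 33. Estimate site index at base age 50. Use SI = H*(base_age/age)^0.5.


Formula: SI = H_dom * (base_age / age)^0.5
Age ratio = 50 / 33 = 1.51515
sqrt(age_ratio) = 1.23091
SI = 17.2 * 1.23091 = 21.2 m

21.2


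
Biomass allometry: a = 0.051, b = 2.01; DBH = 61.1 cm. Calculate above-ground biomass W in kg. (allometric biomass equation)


Formula: W = a * DBH^b  (allometric power law)
DBH^b = 61.1^2.01 = 3889.9394
W = 0.051 * 3889.9394 = 198.4 kg

198.4


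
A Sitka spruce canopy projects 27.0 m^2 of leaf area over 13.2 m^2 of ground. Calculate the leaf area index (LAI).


Formula: LAI = total leaf area / ground area  (dimensionless)
LAI = 27.0 m^2 / 13.2 m^2
LAI = 2.05

2.05


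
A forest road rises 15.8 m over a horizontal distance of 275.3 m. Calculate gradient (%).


Formula: Gradient = rise / run * 100
Gradient = 15.8 / 275.3 * 100 = 5.7%

5.7


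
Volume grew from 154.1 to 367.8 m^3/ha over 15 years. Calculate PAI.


Formula: PAI = (V_T2 - V_T1) / (T2 - T1)
Volume increment = 367.8 - 154.1 = 213.7 m^3/ha
PAI = 213.7 / 15 = 14.25 m^3/ha/year

14.25


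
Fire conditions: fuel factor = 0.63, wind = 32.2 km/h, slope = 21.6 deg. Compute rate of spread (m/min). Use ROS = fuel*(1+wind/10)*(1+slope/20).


Formula: ROS = fuel * (1 + wind/10) * (1 + slope/20)
Wind factor = 1 + 32.2/10 = 4.22
Slope factor = 1 + 21.6/20 = 2.08
ROS = 0.63 * 4.22 * 2.08 = 5.53 m/min

5.53


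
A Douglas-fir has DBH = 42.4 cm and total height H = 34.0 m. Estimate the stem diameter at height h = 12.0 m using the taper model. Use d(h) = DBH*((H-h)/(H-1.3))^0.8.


Taper: d(h) = DBH * ((H - h) / (H - 1.3))^0.8
Numerator = H - h = 34.0 - 12.0 = 22.0 m
Denominator = H - 1.3 = 34.0 - 1.3 = 32.7 m
Ratio = 22.0 / 32.7 = 0.67278
d = 42.4 * 0.67278^0.8 = 30.9 cm

30.9


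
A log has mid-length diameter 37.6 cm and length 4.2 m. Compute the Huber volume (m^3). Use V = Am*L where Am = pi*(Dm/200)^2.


Huber: V = Am * L,  Am = pi*(Dm/200)^2
Am = pi*(37.6/200)^2 = 0.111036 m^2
V = 0.111036*4.2 = 0.4664 m^3

0.4664


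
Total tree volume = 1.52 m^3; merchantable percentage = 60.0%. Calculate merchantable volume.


Formula: MV = V_total * (merchantable_pct / 100)
Merchantable fraction = 60.0% / 100 = 0.6
MV = 1.52 m^3 * 0.6 = 0.912 m^3

0.912


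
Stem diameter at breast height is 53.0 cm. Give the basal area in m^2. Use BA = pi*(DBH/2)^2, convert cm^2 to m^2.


Formula: BA = pi * (DBH/2)^2 / 10000  (cm^2 to m^2)
Radius = DBH/2 = 53.0/2 = 26.5 cm
BA = pi * 26.5^2 / 10000
   = 2206.1834 cm^2 / 10000
   = 0.2206 m^2

0.2206


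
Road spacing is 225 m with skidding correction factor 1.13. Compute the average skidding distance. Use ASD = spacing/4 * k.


Formula: ASD = (spacing / 4) * correction
Uncorrected distance = spacing / 4 = 225 / 4 = 56.25 m
ASD = 56.25 * 1.13 = 64 m

64


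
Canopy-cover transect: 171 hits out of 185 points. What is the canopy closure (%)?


Formula: Canopy closure = covered points / total points * 100
Closure = 171 / 185 * 100
Closure = 0.9243 * 100 = 92.4%

92.4


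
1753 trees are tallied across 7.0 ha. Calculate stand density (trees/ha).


Formula: Stand Density = N_trees / Area_ha
Density = 1753 trees / 7.0 ha
Density = 250 trees/ha

250


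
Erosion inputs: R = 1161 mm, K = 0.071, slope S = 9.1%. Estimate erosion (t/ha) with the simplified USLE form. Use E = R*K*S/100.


Formula: E = R * K * S / 100  (simplified USLE)
R * K = 1161 * 0.071 = 82.431
E = 82.431 * 9.1 / 100 = 7.5 t/ha

7.5


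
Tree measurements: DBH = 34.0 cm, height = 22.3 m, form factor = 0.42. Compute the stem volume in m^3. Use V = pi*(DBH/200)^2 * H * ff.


Formula: V = pi * (DBH/200)^2 * H * ff
Radius = DBH/200 = 34.0/200 = 0.17 m
Radius^2 = 0.17^2 = 0.0289 m^2
V = pi * 0.0289 * 22.3 * 0.42
V = 0.85 m^3

0.85


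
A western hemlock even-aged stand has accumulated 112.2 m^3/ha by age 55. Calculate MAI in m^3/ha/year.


Formula: MAI = Total Volume / Stand Age
MAI = 112.2 m^3/ha / 55 years
MAI = 2.04 m^3/ha/year

2.04


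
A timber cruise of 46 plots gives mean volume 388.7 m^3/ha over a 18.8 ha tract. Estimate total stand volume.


Formula: Total Volume = Mean Volume per ha * Total Area
Total Volume = 388.7 m^3/ha * 18.8 ha
Total Volume = 7308 m^3

7308


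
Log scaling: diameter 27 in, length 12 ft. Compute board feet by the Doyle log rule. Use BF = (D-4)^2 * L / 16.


Doyle: BF = (D - 4)^2 * L / 16
Adjusted diameter = 27 - 4 = 23 in
(D-4)^2 = 23^2 = 529
BF = 529 * 12 / 16 = 397 BF

397


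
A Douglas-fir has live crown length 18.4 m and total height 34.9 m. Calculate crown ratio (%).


Formula: Crown Ratio = (Crown Length / Total Height) * 100
CR = (18.4 m / 34.9 m) * 100
CR = 0.5272 * 100 = 52.7%

52.7


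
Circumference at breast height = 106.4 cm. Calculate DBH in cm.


Formula: DBH = C / pi
DBH = 106.4 / pi
pi = 3.14159...
DBH = 33.9 cm

33.9


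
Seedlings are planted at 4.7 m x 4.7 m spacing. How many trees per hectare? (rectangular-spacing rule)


Formula: TPH = 10000 m^2/ha / (spacing_x * spacing_y)
Area per tree = 4.7 m * 4.7 m = 22.09 m^2
TPH = 10000 / 22.09 = 453 trees/ha

453


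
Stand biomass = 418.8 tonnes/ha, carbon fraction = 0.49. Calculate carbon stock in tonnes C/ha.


Formula: Carbon Stock = Biomass * Carbon Fraction
C = 418.8 t/ha * 0.49
C = 205.2 t C/ha

205.2


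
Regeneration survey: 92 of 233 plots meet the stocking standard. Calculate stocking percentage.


Formula: Stocking % = stocked plots / total plots * 100
Stocking = 92 / 233 * 100
Stocking = 0.3948 * 100 = 39.5%

39.5


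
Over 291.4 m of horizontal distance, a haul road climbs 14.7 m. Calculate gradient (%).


Formula: Gradient = rise / run * 100
Gradient = 14.7 / 291.4 * 100 = 5.0%

5.0


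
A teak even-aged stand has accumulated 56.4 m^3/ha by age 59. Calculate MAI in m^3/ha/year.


Formula: MAI = Total Volume / Stand Age
MAI = 56.4 m^3/ha / 59 years
MAI = 0.96 m^3/ha/year

0.96


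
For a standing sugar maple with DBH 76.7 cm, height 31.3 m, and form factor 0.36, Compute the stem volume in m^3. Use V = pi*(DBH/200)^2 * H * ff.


Formula: V = pi * (DBH/200)^2 * H * ff
Radius = DBH/200 = 76.7/200 = 0.3835 m
Radius^2 = 0.3835^2 = 0.14707225 m^2
V = pi * 0.14707225 * 31.3 * 0.36
V = 5.206 m^3

5.206


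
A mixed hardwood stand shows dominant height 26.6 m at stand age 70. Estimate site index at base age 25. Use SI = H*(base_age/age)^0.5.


Formula: SI = H_dom * (base_age / age)^0.5
Age ratio = 25 / 70 = 0.35714
sqrt(age_ratio) = 0.59761
SI = 26.6 * 0.59761 = 15.9 m

15.9


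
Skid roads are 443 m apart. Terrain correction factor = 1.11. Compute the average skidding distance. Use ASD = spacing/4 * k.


Formula: ASD = (spacing / 4) * correction
Uncorrected distance = spacing / 4 = 443 / 4 = 110.75 m
ASD = 110.75 * 1.11 = 123 m

123


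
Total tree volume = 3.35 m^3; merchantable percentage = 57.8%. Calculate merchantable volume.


Formula: MV = V_total * (merchantable_pct / 100)
Merchantable fraction = 57.8% / 100 = 0.578
MV = 3.35 m^3 * 0.578 = 1.936 m^3

1.936


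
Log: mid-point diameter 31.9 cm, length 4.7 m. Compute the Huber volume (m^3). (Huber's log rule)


Huber: V = Am * L,  Am = pi*(Dm/200)^2
Am = pi*(31.9/200)^2 = 0.079923 m^2
V = 0.079923*4.7 = 0.3756 m^3

0.3756


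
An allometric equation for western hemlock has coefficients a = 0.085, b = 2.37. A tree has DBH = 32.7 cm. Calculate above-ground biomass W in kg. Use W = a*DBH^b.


Formula: W = a * DBH^b  (allometric power law)
DBH^b = 32.7^2.37 = 3885.7797
W = 0.085 * 3885.7797 = 330.3 kg

330.3


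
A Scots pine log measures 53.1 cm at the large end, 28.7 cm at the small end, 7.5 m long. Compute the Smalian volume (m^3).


Smalian: V = (A1 + A2)/2 * L,  A = pi*(D/200)^2
A1 = pi*(53.1/200)^2 = 0.221452 m^2
A2 = pi*(28.7/200)^2 = 0.064692 m^2
V = (0.221452+0.064692)/2*7.5 = 1.073 m^3

1.073


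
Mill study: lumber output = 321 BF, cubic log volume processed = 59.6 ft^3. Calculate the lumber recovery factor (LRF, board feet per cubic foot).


Formula: LRF = Lumber Output (BF) / Log Input (ft^3)
LRF = 321 BF / 59.6 ft^3
LRF = 5.39 BF/ft^3

5.39


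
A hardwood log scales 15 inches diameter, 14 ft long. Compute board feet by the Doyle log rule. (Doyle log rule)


Doyle: BF = (D - 4)^2 * L / 16
Adjusted diameter = 15 - 4 = 11 in
(D-4)^2 = 11^2 = 121
BF = 121 * 14 / 16 = 106 BF

106


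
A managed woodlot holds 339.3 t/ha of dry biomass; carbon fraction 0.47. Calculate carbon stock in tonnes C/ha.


Formula: Carbon Stock = Biomass * Carbon Fraction
C = 339.3 t/ha * 0.47
C = 159.5 t C/ha

159.5


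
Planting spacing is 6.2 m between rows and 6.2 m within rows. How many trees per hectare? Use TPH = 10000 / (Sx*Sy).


Formula: TPH = 10000 m^2/ha / (spacing_x * spacing_y)
Area per tree = 6.2 m * 6.2 m = 38.44 m^2
TPH = 10000 / 38.44 = 260 trees/ha

260


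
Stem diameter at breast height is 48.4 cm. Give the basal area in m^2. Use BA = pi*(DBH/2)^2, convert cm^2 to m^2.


Formula: BA = pi * (DBH/2)^2 / 10000  (cm^2 to m^2)
Radius = DBH/2 = 48.4/2 = 24.2 cm
BA = pi * 24.2^2 / 10000
   = 1839.8423 cm^2 / 10000
   = 0.184 m^2

0.184


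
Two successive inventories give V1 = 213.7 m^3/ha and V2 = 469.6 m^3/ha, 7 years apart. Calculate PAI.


Formula: PAI = (V_T2 - V_T1) / (T2 - T1)
Volume increment = 469.6 - 213.7 = 255.9 m^3/ha
PAI = 255.9 / 7 = 36.56 m^3/ha/year

36.56


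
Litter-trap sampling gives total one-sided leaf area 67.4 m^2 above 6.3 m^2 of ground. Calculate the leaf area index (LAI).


Formula: LAI = total leaf area / ground area  (dimensionless)
LAI = 67.4 m^2 / 6.3 m^2
LAI = 10.7

10.7


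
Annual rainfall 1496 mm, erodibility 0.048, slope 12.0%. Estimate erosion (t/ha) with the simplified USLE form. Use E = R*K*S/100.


Formula: E = R * K * S / 100  (simplified USLE)
R * K = 1496 * 0.048 = 71.808
E = 71.808 * 12.0 / 100 = 8.62 t/ha

8.62


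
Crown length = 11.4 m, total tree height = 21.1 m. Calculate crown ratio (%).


Formula: Crown Ratio = (Crown Length / Total Height) * 100
CR = (11.4 m / 21.1 m) * 100
CR = 0.5403 * 100 = 54.0%

54.0


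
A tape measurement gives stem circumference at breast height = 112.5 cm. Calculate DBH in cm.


Formula: DBH = C / pi
DBH = 112.5 / pi
pi = 3.14159...
DBH = 35.8 cm

35.8


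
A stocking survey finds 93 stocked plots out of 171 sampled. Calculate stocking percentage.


Formula: Stocking % = stocked plots / total plots * 100
Stocking = 93 / 171 * 100
Stocking = 0.5439 * 100 = 54.4%

54.4


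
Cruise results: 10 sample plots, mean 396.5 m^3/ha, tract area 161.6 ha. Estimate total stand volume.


Formula: Total Volume = Mean Volume per ha * Total Area
Total Volume = 396.5 m^3/ha * 161.6 ha
Total Volume = 64074 m^3

64074


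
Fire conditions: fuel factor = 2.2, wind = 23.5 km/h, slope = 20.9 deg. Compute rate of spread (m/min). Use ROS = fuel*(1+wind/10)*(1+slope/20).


Formula: ROS = fuel * (1 + wind/10) * (1 + slope/20)
Wind factor = 1 + 23.5/10 = 3.35
Slope factor = 1 + 20.9/20 = 2.045
ROS = 2.2 * 3.35 * 2.045 = 15.07 m/min

15.07
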